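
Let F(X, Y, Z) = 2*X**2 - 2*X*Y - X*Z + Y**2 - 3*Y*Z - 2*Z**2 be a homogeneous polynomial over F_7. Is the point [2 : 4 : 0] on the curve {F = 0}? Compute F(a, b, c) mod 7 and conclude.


F(2,4,0) ≡ 1 (mod 7); P is NOT on the curve.

Evaluate F(2, 4, 0) term-by-term (mod 7).
  2*X**2 ↦ 2·4·1·1 = 8
  -2*X*Y ↦ -2·2·4·1 = -16
  -X*Z ↦ -1·2·1·0 = 0
  Y**2 ↦ 1·1·16·1 = 16
  -3*Y*Z ↦ -3·1·4·0 = 0
  -2*Z**2 ↦ -2·1·1·0 = 0
Sum: F(2, 4, 0) = (8) + (-16) + (0) + (16) + (0) + (0) = 8.
Reducing mod 7: 8 ≡ 1 (mod 7).
Since F(a, b, c) ≡ 1 ≠ 0 (mod 7), P does NOT lie on the curve.


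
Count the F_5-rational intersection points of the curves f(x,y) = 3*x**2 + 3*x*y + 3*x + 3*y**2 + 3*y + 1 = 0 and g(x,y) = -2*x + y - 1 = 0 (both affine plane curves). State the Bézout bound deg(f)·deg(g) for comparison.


Common zeros: ∅; count = 0; Bézout bound = 2.

deg(f) = 2, deg(g) = 1, so Bézout bound = 2.
Scan x ∈ F_5. For each x, list the y ∈ F_5 with f(x, y) ≡ 0 and those with g(x, y) ≡ 0 (mod 5); the common zeros in that column are the intersection.
  x = 0: f ≡ 0 at y ∈ ∅; g ≡ 0 at y ∈ {1}; common: ∅.
  x = 1: f ≡ 0 at y ∈ ∅; g ≡ 0 at y ∈ {3}; common: ∅.
  x = 2: f ≡ 0 at y ∈ ∅; g ≡ 0 at y ∈ {0}; common: ∅.
  x = 3: f ≡ 0 at y ∈ {3}; g ≡ 0 at y ∈ {2}; common: ∅.
  x = 4: f ≡ 0 at y ∈ ∅; g ≡ 0 at y ∈ {4}; common: ∅.
Collecting: common zeros = ∅, so the count is 0.
Comparison with the Bézout bound: 0 ≤ 2 = deg(f)·deg(g), as expected for curves with no common component (the affine F_5-count falls short of the bound because intersections may lie at infinity, over extension fields, or carry multiplicity).


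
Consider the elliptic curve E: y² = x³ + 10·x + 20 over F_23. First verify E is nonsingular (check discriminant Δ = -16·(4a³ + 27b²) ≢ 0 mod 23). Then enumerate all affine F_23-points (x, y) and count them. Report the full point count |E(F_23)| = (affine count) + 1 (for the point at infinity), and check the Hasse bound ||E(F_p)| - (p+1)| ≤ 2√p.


Affine points = {(1, 10), (1, 13), (2, 5), (2, 18), (3, 10), (3, 13), (4, 3), (4, 20), (10, 4), (10, 19), (11, 9), (11, 14), (13, 1), (13, 22), (14, 11), (14, 12), (15, 7), (15, 16), (18, 11), (18, 12), (19, 10), (19, 13), (20, 3), (20, 20), (22, 3), (22, 20)}; affine count = 26; |E(F_23)| = 27.

Discriminant check: Δ ∝ 4a³ + 27b² = 4·10³ + 27·20² = 4·1000 + 27·400 ≡ 11 (mod 23). Nonzero ⇒ E is nonsingular.
For each x ∈ F_23, compute rhs = x³ + 10·x + 20 mod 23, then count y ∈ F_23 with y² ≡ rhs.
  x = 0: rhs = 20, matching y values: none (0 points).
  x = 1: rhs = 8, matching y values: 10, 13 (2 points).
  x = 2: rhs = 2, matching y values: 5, 18 (2 points).
  x = 3: rhs = 8, matching y values: 10, 13 (2 points).
  x = 4: rhs = 9, matching y values: 3, 20 (2 points).
  x = 5: rhs = 11, matching y values: none (0 points).
  x = 6: rhs = 20, matching y values: none (0 points).
  x = 7: rhs = 19, matching y values: none (0 points).
  x = 8: rhs = 14, matching y values: none (0 points).
  x = 9: rhs = 11, matching y values: none (0 points).
  x = 10: rhs = 16, matching y values: 4, 19 (2 points).
  x = 11: rhs = 12, matching y values: 9, 14 (2 points).
  x = 12: rhs = 5, matching y values: none (0 points).
  x = 13: rhs = 1, matching y values: 1, 22 (2 points).
  x = 14: rhs = 6, matching y values: 11, 12 (2 points).
  x = 15: rhs = 3, matching y values: 7, 16 (2 points).
  x = 16: rhs = 21, matching y values: none (0 points).
  x = 17: rhs = 20, matching y values: none (0 points).
  x = 18: rhs = 6, matching y values: 11, 12 (2 points).
  x = 19: rhs = 8, matching y values: 10, 13 (2 points).
  x = 20: rhs = 9, matching y values: 3, 20 (2 points).
  x = 21: rhs = 15, matching y values: none (0 points).
  x = 22: rhs = 9, matching y values: 3, 20 (2 points).
Total affine count: 26.
Full point count |E(F_23)| = 26 + 1 = 27.
Hasse bound: |27 − (23+1)| = |3| = 3 ≤ 2√23 ≈ 9.5917 ✓.


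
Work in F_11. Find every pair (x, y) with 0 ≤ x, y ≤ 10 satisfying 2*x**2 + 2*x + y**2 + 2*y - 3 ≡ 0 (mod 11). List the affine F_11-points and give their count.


Affine F_11-points: {(0, 1), (0, 8), (1, 10), (2, 4), (2, 5), (8, 4), (8, 5), (9, 10), (10, 1), (10, 8)}; count = 10.

For each of the 121 pairs (x, y) ∈ F_11², evaluate f(x, y) mod 11. Record the zeros.
  x = 0: [0↦8, 1↦0, 2↦5, 3↦1, 4↦10, 5↦10, 6↦1, 7↦5, 8↦0, 9↦8, 10↦7]  zeros at y ∈ {1, 8}
  x = 1: [0↦1, 1↦4, 2↦9, 3↦5, 4↦3, 5↦3, 6↦5, 7↦9, 8↦4, 9↦1, 10↦0]  zeros at y ∈ {10}
  x = 2: [0↦9, 1↦1, 2↦6, 3↦2, 4↦0, 5↦0, 6↦2, 7↦6, 8↦1, 9↦9, 10↦8]  zeros at y ∈ {4, 5}
  x = 3: [0↦10, 1↦2, 2↦7, 3↦3, 4↦1, 5↦1, 6↦3, 7↦7, 8↦2, 9↦10, 10↦9]  zeros at y ∈ ∅
  x = 4: [0↦4, 1↦7, 2↦1, 3↦8, 4↦6, 5↦6, 6↦8, 7↦1, 8↦7, 9↦4, 10↦3]  zeros at y ∈ ∅
  x = 5: [0↦2, 1↦5, 2↦10, 3↦6, 4↦4, 5↦4, 6↦6, 7↦10, 8↦5, 9↦2, 10↦1]  zeros at y ∈ ∅
  x = 6: [0↦4, 1↦7, 2↦1, 3↦8, 4↦6, 5↦6, 6↦8, 7↦1, 8↦7, 9↦4, 10↦3]  zeros at y ∈ ∅
  x = 7: [0↦10, 1↦2, 2↦7, 3↦3, 4↦1, 5↦1, 6↦3, 7↦7, 8↦2, 9↦10, 10↦9]  zeros at y ∈ ∅
  x = 8: [0↦9, 1↦1, 2↦6, 3↦2, 4↦0, 5↦0, 6↦2, 7↦6, 8↦1, 9↦9, 10↦8]  zeros at y ∈ {4, 5}
  x = 9: [0↦1, 1↦4, 2↦9, 3↦5, 4↦3, 5↦3, 6↦5, 7↦9, 8↦4, 9↦1, 10↦0]  zeros at y ∈ {10}
  x = 10: [0↦8, 1↦0, 2↦5, 3↦1, 4↦10, 5↦10, 6↦1, 7↦5, 8↦0, 9↦8, 10↦7]  zeros at y ∈ {1, 8}
Collecting zeros: affine points = {(0, 1), (0, 8), (1, 10), (2, 4), (2, 5), (8, 4), (8, 5), (9, 10), (10, 1), (10, 8)}.
Total count |C(F_11)_aff| = 10.


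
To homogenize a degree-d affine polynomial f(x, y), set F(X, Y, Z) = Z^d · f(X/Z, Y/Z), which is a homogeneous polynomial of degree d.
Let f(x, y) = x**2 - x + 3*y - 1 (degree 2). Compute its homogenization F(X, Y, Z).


F(X, Y, Z) = X**2 - X*Z + 3*Y*Z - Z**2

deg(f) = 2.
Substitute x = X/Z, y = Y/Z into f, then multiply by Z^2.
  monomial 1·x^2·y^0 ↦ 1·X^2·Y^0·Z^0.
  monomial -1·x^1·y^0 ↦ -1·X^1·Y^0·Z^1.
  monomial 3·x^0·y^1 ↦ 3·X^0·Y^1·Z^1.
  monomial -1·x^0·y^0 ↦ -1·X^0·Y^0·Z^2.
Collecting: F(X, Y, Z) = X**2 - X*Z + 3*Y*Z - Z**2.


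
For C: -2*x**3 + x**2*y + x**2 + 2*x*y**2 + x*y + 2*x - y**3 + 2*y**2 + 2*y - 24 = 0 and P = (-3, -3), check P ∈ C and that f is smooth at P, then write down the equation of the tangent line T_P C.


Tangent line at P: -25*x + 5*y - 60 = 0.

Step 1: f(-3, -3) = 0, so P lies on C.
Step 2: partial derivatives
  f_x(x, y) = -6*x**2 + 2*x*y + 2*x + 2*y**2 + y + 2, f_y(x, y) = x**2 + 4*x*y + x - 3*y**2 + 4*y + 2.
  f_x(P) = -25, f_y(P) = 5 (gradient nonzero, so P is smooth).
Step 3: tangent line at P: -25·(x − -3) + 5·(y − -3) = 0.
Expanding: -25*x + 5*y - 60 = 0.


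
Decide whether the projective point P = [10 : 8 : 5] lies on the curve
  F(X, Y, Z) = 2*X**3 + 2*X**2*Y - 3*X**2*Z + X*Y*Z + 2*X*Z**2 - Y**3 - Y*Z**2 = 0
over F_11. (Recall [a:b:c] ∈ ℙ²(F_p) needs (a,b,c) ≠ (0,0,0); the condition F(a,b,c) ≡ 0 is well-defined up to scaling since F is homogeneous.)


F(10,8,5) ≡ 0 (mod 11); P is on the curve.

Evaluate F(10, 8, 5) term-by-term (mod 11).
  2*X**3 ↦ 2·1000·1·1 = 2000
  2*X**2*Y ↦ 2·100·8·1 = 1600
  -3*X**2*Z ↦ -3·100·1·5 = -1500
  X*Y*Z ↦ 1·10·8·5 = 400
  2*X*Z**2 ↦ 2·10·1·25 = 500
  -Y**3 ↦ -1·1·512·1 = -512
  -Y*Z**2 ↦ -1·1·8·25 = -200
Sum: F(10, 8, 5) = (2000) + (1600) + (-1500) + (400) + (500) + (-512) + (-200) = 2288.
Reducing mod 11: 2288 ≡ 0 (mod 11).
Since F(a, b, c) ≡ 0 (mod 11), P lies on the curve.


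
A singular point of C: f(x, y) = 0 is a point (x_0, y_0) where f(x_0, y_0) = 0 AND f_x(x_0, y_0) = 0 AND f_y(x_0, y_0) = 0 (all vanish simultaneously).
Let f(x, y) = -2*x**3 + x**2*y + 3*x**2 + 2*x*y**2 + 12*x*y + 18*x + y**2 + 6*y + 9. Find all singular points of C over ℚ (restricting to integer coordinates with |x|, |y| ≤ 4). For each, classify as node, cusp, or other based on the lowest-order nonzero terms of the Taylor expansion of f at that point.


Singular points: {(0, -3)}; classification: cusp.

Compute partial derivatives:
  f_x = -6*x**2 + 2*x*y + 6*x + 2*y**2 + 12*y + 18.
  f_y = x**2 + 4*x*y + 12*x + 2*y + 6.
Scan x_0 ∈ {−4, ..., 4}. For each x_0, f_y(x_0, y) is a polynomial in y; find its integer roots y ∈ {−4, ..., 4}, then test f_x and f at those candidates.
  x = -4: f_y(-4, y) = -14*y - 26; no integer root y with |y| ≤ 4.
  x = -3: f_y(-3, y) = -10*y - 21; no integer root y with |y| ≤ 4.
  x = -2: f_y(-2, y) = -6*y - 14; no integer root y with |y| ≤ 4.
  x = -1: f_y(-1, y) = -2*y - 5; no integer root y with |y| ≤ 4.
  x = 0: f_y(0, y) = 2*y + 6; vanishes at y ∈ {-3}. (0, -3): f_x = 0, f = 0 — SINGULAR.
  x = 1: f_y(1, y) = 6*y + 19; no integer root y with |y| ≤ 4.
  x = 2: f_y(2, y) = 10*y + 34; no integer root y with |y| ≤ 4.
  x = 3: f_y(3, y) = 14*y + 51; no integer root y with |y| ≤ 4.
  x = 4: f_y(4, y) = 18*y + 70; no integer root y with |y| ≤ 4.
Only singular point on the grid: (0, -3).
Classify: substitute x = 0 + u, y = -3 + v and expand: f = -2*u**3 + u**2*v + 2*u*v**2 + v**2.
No constant or linear terms (consistent with a singular point). Quadratic part: v**2. Cubic part: -2*u**3 + u**2*v + 2*u*v**2.
The quadratic part v**2 is a perfect square, so there is a single (double) tangent line v = 0, i.e. y = -3. Restricting the cubic part to that line (v = 0) leaves -2*u**3 ≠ 0, so f is not divisible by v and the branch is v² ≈ 2*u**3 to lowest order — this is a cusp.
Classification: cusp.


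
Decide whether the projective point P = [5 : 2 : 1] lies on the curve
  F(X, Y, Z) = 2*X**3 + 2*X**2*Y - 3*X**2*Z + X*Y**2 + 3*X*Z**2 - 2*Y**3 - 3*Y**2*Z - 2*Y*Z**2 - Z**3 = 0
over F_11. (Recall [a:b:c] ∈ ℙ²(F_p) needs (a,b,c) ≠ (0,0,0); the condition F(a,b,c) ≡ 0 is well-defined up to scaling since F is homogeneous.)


F(5,2,1) ≡ 2 (mod 11); P is NOT on the curve.

Evaluate F(5, 2, 1) term-by-term (mod 11).
  2*X**3 ↦ 2·125·1·1 = 250
  2*X**2*Y ↦ 2·25·2·1 = 100
  -3*X**2*Z ↦ -3·25·1·1 = -75
  X*Y**2 ↦ 1·5·4·1 = 20
  3*X*Z**2 ↦ 3·5·1·1 = 15
  -2*Y**3 ↦ -2·1·8·1 = -16
  -3*Y**2*Z ↦ -3·1·4·1 = -12
  -2*Y*Z**2 ↦ -2·1·2·1 = -4
  -Z**3 ↦ -1·1·1·1 = -1
Sum: F(5, 2, 1) = (250) + (100) + (-75) + (20) + (15) + (-16) + (-12) + (-4) + (-1) = 277.
Reducing mod 11: 277 ≡ 2 (mod 11).
Since F(a, b, c) ≡ 2 ≠ 0 (mod 11), P does NOT lie on the curve.


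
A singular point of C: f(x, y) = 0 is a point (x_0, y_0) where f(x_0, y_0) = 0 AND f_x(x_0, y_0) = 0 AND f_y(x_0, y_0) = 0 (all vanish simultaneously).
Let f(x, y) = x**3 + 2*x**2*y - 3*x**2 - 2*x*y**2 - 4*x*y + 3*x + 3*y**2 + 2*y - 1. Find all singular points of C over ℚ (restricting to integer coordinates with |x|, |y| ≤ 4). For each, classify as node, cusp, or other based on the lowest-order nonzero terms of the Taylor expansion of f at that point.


Singular points: {(1, 0)}; classification: cusp.

Compute partial derivatives:
  f_x = 3*x**2 + 4*x*y - 6*x - 2*y**2 - 4*y + 3.
  f_y = 2*x**2 - 4*x*y - 4*x + 6*y + 2.
Scan x_0 ∈ {−4, ..., 4}. For each x_0, f_y(x_0, y) is a polynomial in y; find its integer roots y ∈ {−4, ..., 4}, then test f_x and f at those candidates.
  x = -4: f_y(-4, y) = 22*y + 50; no integer root y with |y| ≤ 4.
  x = -3: f_y(-3, y) = 18*y + 32; no integer root y with |y| ≤ 4.
  x = -2: f_y(-2, y) = 14*y + 18; no integer root y with |y| ≤ 4.
  x = -1: f_y(-1, y) = 10*y + 8; no integer root y with |y| ≤ 4.
  x = 0: f_y(0, y) = 6*y + 2; no integer root y with |y| ≤ 4.
  x = 1: f_y(1, y) = 2*y; vanishes at y ∈ {0}. (1, 0): f_x = 0, f = 0 — SINGULAR.
  x = 2: f_y(2, y) = 2 - 2*y; vanishes at y ∈ {1}. (2, 1): f_x = 5 ≠ 0.
  x = 3: f_y(3, y) = 8 - 6*y; no integer root y with |y| ≤ 4.
  x = 4: f_y(4, y) = 18 - 10*y; no integer root y with |y| ≤ 4.
Only singular point on the grid: (1, 0).
Classify: substitute x = 1 + u, y = 0 + v and expand: f = u**3 + 2*u**2*v - 2*u*v**2 + v**2.
No constant or linear terms (consistent with a singular point). Quadratic part: v**2. Cubic part: u**3 + 2*u**2*v - 2*u*v**2.
The quadratic part v**2 is a perfect square, so there is a single (double) tangent line v = 0, i.e. y = 0. Restricting the cubic part to that line (v = 0) leaves u**3 ≠ 0, so f is not divisible by v and the branch is v² ≈ -u**3 to lowest order — this is a cusp.
Classification: cusp.


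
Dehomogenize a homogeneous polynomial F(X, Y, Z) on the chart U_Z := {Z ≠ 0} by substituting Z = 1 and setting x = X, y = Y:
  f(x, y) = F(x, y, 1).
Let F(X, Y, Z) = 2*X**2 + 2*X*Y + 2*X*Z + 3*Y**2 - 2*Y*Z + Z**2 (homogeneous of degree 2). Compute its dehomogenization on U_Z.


f(x, y) = 2*x**2 + 2*x*y + 2*x + 3*y**2 - 2*y + 1

On U_Z we set Z = 1. Each monomial c·X^i·Y^j·Z^k in F becomes c·x^i·y^j·1^k = c·x^i·y^j.
Substituting Z = 1: F(X, Y, 1) = 2*x**2 + 2*x*y + 2*x + 3*y**2 - 2*y + 1.
Note: deg(f) ≤ deg(F) = 2; strict inequality happens when F is divisible by Z (lost terms).


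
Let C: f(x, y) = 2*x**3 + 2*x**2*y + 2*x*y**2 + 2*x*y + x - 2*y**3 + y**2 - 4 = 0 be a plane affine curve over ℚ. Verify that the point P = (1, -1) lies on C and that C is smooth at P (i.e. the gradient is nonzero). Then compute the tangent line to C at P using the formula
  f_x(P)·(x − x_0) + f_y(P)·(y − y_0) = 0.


Tangent line at P: 3*x - 8*y - 11 = 0.

Step 1: f(1, -1) = 0, so P lies on C.
Step 2: partial derivatives
  f_x(x, y) = 6*x**2 + 4*x*y + 2*y**2 + 2*y + 1, f_y(x, y) = 2*x**2 + 4*x*y + 2*x - 6*y**2 + 2*y.
  f_x(P) = 3, f_y(P) = -8 (gradient nonzero, so P is smooth).
Step 3: tangent line at P: 3·(x − 1) + -8·(y − -1) = 0.
Expanding: 3*x - 8*y - 11 = 0.


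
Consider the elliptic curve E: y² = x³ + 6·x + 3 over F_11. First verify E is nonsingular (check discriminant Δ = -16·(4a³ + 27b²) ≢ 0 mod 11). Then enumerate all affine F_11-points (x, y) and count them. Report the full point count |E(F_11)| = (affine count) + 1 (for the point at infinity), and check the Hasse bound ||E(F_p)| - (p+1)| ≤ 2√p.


Affine points = {(0, 5), (0, 6), (2, 1), (2, 10), (3, 2), (3, 9), (4, 5), (4, 6), (5, 2), (5, 9), (7, 5), (7, 6), (9, 4), (9, 7)}; affine count = 14; |E(F_11)| = 15.

Discriminant check: Δ ∝ 4a³ + 27b² = 4·6³ + 27·3² = 4·216 + 27·9 ≡ 7 (mod 11). Nonzero ⇒ E is nonsingular.
For each x ∈ F_11, compute rhs = x³ + 6·x + 3 mod 11, then count y ∈ F_11 with y² ≡ rhs.
  x = 0: rhs = 3, matching y values: 5, 6 (2 points).
  x = 1: rhs = 10, matching y values: none (0 points).
  x = 2: rhs = 1, matching y values: 1, 10 (2 points).
  x = 3: rhs = 4, matching y values: 2, 9 (2 points).
  x = 4: rhs = 3, matching y values: 5, 6 (2 points).
  x = 5: rhs = 4, matching y values: 2, 9 (2 points).
  x = 6: rhs = 2, matching y values: none (0 points).
  x = 7: rhs = 3, matching y values: 5, 6 (2 points).
  x = 8: rhs = 2, matching y values: none (0 points).
  x = 9: rhs = 5, matching y values: 4, 7 (2 points).
  x = 10: rhs = 7, matching y values: none (0 points).
Total affine count: 14.
Full point count |E(F_11)| = 14 + 1 = 15.
Hasse bound: |15 − (11+1)| = |3| = 3 ≤ 2√11 ≈ 6.6332 ✓.


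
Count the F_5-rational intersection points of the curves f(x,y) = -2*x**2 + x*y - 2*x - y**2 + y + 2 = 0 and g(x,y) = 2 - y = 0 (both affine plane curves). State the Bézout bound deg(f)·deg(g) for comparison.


Common zeros: {(0, 2)}; count = 1; Bézout bound = 2.

deg(f) = 2, deg(g) = 1, so Bézout bound = 2.
Scan x ∈ F_5. For each x, list the y ∈ F_5 with f(x, y) ≡ 0 and those with g(x, y) ≡ 0 (mod 5); the common zeros in that column are the intersection.
  x = 0: f ≡ 0 at y ∈ {2, 4}; g ≡ 0 at y ∈ {2}; common: {2}.
  x = 1: f ≡ 0 at y ∈ {3, 4}; g ≡ 0 at y ∈ {2}; common: ∅.
  x = 2: f ≡ 0 at y ∈ {0, 3}; g ≡ 0 at y ∈ {2}; common: ∅.
  x = 3: f ≡ 0 at y ∈ ∅; g ≡ 0 at y ∈ {2}; common: ∅.
  x = 4: f ≡ 0 at y ∈ ∅; g ≡ 0 at y ∈ {2}; common: ∅.
Collecting: common zeros = {(0, 2)}, so the count is 1.
Comparison with the Bézout bound: 1 ≤ 2 = deg(f)·deg(g), as expected for curves with no common component (the affine F_5-count falls short of the bound because intersections may lie at infinity, over extension fields, or carry multiplicity).


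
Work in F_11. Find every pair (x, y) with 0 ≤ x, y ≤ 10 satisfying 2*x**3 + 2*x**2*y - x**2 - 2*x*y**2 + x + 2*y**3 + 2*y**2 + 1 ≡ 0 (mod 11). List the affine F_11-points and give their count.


Affine F_11-points: {(2, 4), (3, 3), (4, 10), (5, 0), (5, 1), (5, 3), (6, 3), (6, 10), (7, 9), (8, 10), (10, 2)}; count = 11.

For each of the 121 pairs (x, y) ∈ F_11², evaluate f(x, y) mod 11. Record the zeros.
  x = 0: [0↦1, 1↦5, 2↦3, 3↦7, 4↦7, 5↦4, 6↦10, 7↦4, 8↦9, 9↦4, 10↦1]  zeros at y ∈ ∅
  x = 1: [0↦3, 1↦7, 2↦1, 3↦8, 4↦7, 5↦10, 6↦7, 7↦10, 8↦9, 9↦5, 10↦10]  zeros at y ∈ ∅
  x = 2: [0↦4, 1↦1, 2↦6, 3↦9, 4↦0, 5↦2, 6↦5, 7↦10, 8↦7, 9↦8, 10↦3]  zeros at y ∈ {4}
  x = 3: [0↦5, 1↦10, 2↦8, 3↦0, 4↦9, 5↦3, 6↦5, 7↦5, 8↦4, 9↦3, 10↦3]  zeros at y ∈ {3}
  x = 4: [0↦7, 1↦2, 2↦8, 3↦4, 4↦2, 5↦3, 6↦8, 7↦7, 8↦1, 9↦2, 10↦0]  zeros at y ∈ {10}
  x = 5: [0↦0, 1↦0, 2↦7, 3↦0, 4↦2, 5↦3, 6↦4, 7↦6, 8↦10, 9↦6, 10↦6]  zeros at y ∈ {0, 1, 3}
  x = 6: [0↦7, 1↦5, 2↦6, 3↦0, 4↦10, 5↦4, 6↦5, 7↦3, 8↦10, 9↦5, 10↦0]  zeros at y ∈ {3, 10}
  x = 7: [0↦7, 1↦7, 2↦6, 3↦5, 4↦5, 5↦7, 6↦1, 7↦10, 8↦2, 9↦0, 10↦5]  zeros at y ∈ {9}
  x = 8: [0↦1, 1↦7, 2↦8, 3↦5, 4↦10, 5↦2, 6↦4, 7↦6, 8↦9, 9↦3, 10↦0]  zeros at y ∈ {10}
  x = 9: [0↦1, 1↦6, 2↦2, 3↦1, 4↦4, 5↦1, 6↦4, 7↦3, 8↦10, 9↦4, 10↦8]  zeros at y ∈ ∅
  x = 10: [0↦8, 1↦5, 2↦0, 3↦5, 4↦10, 5↦5, 6↦2, 7↦2, 8↦6, 9↦4, 10↦8]  zeros at y ∈ {2}
Collecting zeros: affine points = {(2, 4), (3, 3), (4, 10), (5, 0), (5, 1), (5, 3), (6, 3), (6, 10), (7, 9), (8, 10), (10, 2)}.
Total count |C(F_11)_aff| = 11.


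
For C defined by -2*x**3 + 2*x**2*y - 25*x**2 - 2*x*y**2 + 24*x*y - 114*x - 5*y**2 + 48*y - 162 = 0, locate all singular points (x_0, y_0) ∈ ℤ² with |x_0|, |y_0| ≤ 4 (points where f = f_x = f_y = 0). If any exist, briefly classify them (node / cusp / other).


Singular points: {(-3, 3)}; classification: node.

Compute partial derivatives:
  f_x = -6*x**2 + 4*x*y - 50*x - 2*y**2 + 24*y - 114.
  f_y = 2*x**2 - 4*x*y + 24*x - 10*y + 48.
Scan x_0 ∈ {−4, ..., 4}. For each x_0, f_y(x_0, y) is a polynomial in y; find its integer roots y ∈ {−4, ..., 4}, then test f_x and f at those candidates.
  x = -4: f_y(-4, y) = 6*y - 16; no integer root y with |y| ≤ 4.
  x = -3: f_y(-3, y) = 2*y - 6; vanishes at y ∈ {3}. (-3, 3): f_x = 0, f = 0 — SINGULAR.
  x = -2: f_y(-2, y) = 8 - 2*y; vanishes at y ∈ {4}. (-2, 4): f_x = -6 ≠ 0.
  x = -1: f_y(-1, y) = 26 - 6*y; no integer root y with |y| ≤ 4.
  x = 0: f_y(0, y) = 48 - 10*y; no integer root y with |y| ≤ 4.
  x = 1: f_y(1, y) = 74 - 14*y; no integer root y with |y| ≤ 4.
  x = 2: f_y(2, y) = 104 - 18*y; no integer root y with |y| ≤ 4.
  x = 3: f_y(3, y) = 138 - 22*y; no integer root y with |y| ≤ 4.
  x = 4: f_y(4, y) = 176 - 26*y; no integer root y with |y| ≤ 4.
Only singular point on the grid: (-3, 3).
Classify: substitute x = -3 + u, y = 3 + v and expand: f = -2*u**3 + 2*u**2*v - u**2 - 2*u*v**2 + v**2.
No constant or linear terms (consistent with a singular point). Quadratic part: -u**2 + v**2. Cubic part: -2*u**3 + 2*u**2*v - 2*u*v**2.
The quadratic part v**2 - u**2 = (v − u)(v + u) splits into two distinct linear factors, so there are two distinct tangent lines y − 3 = ±(x − -3) — this is a node (ordinary double point).
Classification: node.


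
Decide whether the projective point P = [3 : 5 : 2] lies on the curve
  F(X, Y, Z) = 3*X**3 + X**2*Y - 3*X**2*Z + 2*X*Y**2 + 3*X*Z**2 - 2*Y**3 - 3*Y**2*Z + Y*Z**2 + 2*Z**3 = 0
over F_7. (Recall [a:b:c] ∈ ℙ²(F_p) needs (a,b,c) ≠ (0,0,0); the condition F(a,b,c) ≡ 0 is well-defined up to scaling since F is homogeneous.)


F(3,5,2) ≡ 6 (mod 7); P is NOT on the curve.

Evaluate F(3, 5, 2) term-by-term (mod 7).
  3*X**3 ↦ 3·27·1·1 = 81
  X**2*Y ↦ 1·9·5·1 = 45
  -3*X**2*Z ↦ -3·9·1·2 = -54
  2*X*Y**2 ↦ 2·3·25·1 = 150
  3*X*Z**2 ↦ 3·3·1·4 = 36
  -2*Y**3 ↦ -2·1·125·1 = -250
  -3*Y**2*Z ↦ -3·1·25·2 = -150
  Y*Z**2 ↦ 1·1·5·4 = 20
  2*Z**3 ↦ 2·1·1·8 = 16
Sum: F(3, 5, 2) = (81) + (45) + (-54) + (150) + (36) + (-250) + (-150) + (20) + (16) = -106.
Reducing mod 7: -106 ≡ 6 (mod 7).
Since F(a, b, c) ≡ 6 ≠ 0 (mod 7), P does NOT lie on the curve.


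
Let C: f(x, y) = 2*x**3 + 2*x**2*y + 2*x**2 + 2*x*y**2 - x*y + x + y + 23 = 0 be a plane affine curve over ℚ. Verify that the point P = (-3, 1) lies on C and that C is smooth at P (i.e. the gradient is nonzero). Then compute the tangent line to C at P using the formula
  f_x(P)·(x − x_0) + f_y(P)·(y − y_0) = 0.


Tangent line at P: 32*x + 10*y + 86 = 0.

Step 1: f(-3, 1) = 0, so P lies on C.
Step 2: partial derivatives
  f_x(x, y) = 6*x**2 + 4*x*y + 4*x + 2*y**2 - y + 1, f_y(x, y) = 2*x**2 + 4*x*y - x + 1.
  f_x(P) = 32, f_y(P) = 10 (gradient nonzero, so P is smooth).
Step 3: tangent line at P: 32·(x − -3) + 10·(y − 1) = 0.
Expanding: 32*x + 10*y + 86 = 0.


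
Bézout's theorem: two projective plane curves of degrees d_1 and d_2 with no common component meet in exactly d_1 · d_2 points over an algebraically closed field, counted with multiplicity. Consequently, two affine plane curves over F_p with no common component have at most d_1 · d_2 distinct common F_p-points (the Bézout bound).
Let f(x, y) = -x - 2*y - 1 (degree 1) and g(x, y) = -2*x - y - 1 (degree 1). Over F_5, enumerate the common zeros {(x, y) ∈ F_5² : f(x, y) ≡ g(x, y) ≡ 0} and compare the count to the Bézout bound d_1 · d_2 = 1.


Common zeros: {(3, 3)}; count = 1; Bézout bound = 1.

deg(f) = 1, deg(g) = 1, so Bézout bound = 1.
Scan x ∈ F_5. For each x, list the y ∈ F_5 with f(x, y) ≡ 0 and those with g(x, y) ≡ 0 (mod 5); the common zeros in that column are the intersection.
  x = 0: f ≡ 0 at y ∈ {2}; g ≡ 0 at y ∈ {4}; common: ∅.
  x = 1: f ≡ 0 at y ∈ {4}; g ≡ 0 at y ∈ {2}; common: ∅.
  x = 2: f ≡ 0 at y ∈ {1}; g ≡ 0 at y ∈ {0}; common: ∅.
  x = 3: f ≡ 0 at y ∈ {3}; g ≡ 0 at y ∈ {3}; common: {3}.
  x = 4: f ≡ 0 at y ∈ {0}; g ≡ 0 at y ∈ {1}; common: ∅.
Collecting: common zeros = {(3, 3)}, so the count is 1.
Comparison with the Bézout bound: 1 ≤ 1 = deg(f)·deg(g), as expected for curves with no common component (the bound is attained).


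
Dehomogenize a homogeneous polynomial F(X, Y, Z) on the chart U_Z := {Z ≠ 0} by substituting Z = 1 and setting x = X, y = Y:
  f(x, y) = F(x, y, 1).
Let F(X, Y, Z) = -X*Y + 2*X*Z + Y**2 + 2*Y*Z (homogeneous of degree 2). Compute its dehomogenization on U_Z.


f(x, y) = -x*y + 2*x + y**2 + 2*y

On U_Z we set Z = 1. Each monomial c·X^i·Y^j·Z^k in F becomes c·x^i·y^j·1^k = c·x^i·y^j.
Substituting Z = 1: F(X, Y, 1) = -x*y + 2*x + y**2 + 2*y.
Note: deg(f) ≤ deg(F) = 2; strict inequality happens when F is divisible by Z (lost terms).


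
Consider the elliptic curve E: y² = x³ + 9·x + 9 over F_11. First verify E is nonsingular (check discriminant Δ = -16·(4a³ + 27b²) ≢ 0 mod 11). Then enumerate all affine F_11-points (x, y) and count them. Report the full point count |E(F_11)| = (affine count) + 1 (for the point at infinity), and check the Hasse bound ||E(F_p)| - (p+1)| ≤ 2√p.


Affine points = {(0, 3), (0, 8), (5, 5), (5, 6), (6, 2), (6, 9), (9, 4), (9, 7)}; affine count = 8; |E(F_11)| = 9.

Discriminant check: Δ ∝ 4a³ + 27b² = 4·9³ + 27·9² = 4·729 + 27·81 ≡ 10 (mod 11). Nonzero ⇒ E is nonsingular.
For each x ∈ F_11, compute rhs = x³ + 9·x + 9 mod 11, then count y ∈ F_11 with y² ≡ rhs.
  x = 0: rhs = 9, matching y values: 3, 8 (2 points).
  x = 1: rhs = 8, matching y values: none (0 points).
  x = 2: rhs = 2, matching y values: none (0 points).
  x = 3: rhs = 8, matching y values: none (0 points).
  x = 4: rhs = 10, matching y values: none (0 points).
  x = 5: rhs = 3, matching y values: 5, 6 (2 points).
  x = 6: rhs = 4, matching y values: 2, 9 (2 points).
  x = 7: rhs = 8, matching y values: none (0 points).
  x = 8: rhs = 10, matching y values: none (0 points).
  x = 9: rhs = 5, matching y values: 4, 7 (2 points).
  x = 10: rhs = 10, matching y values: none (0 points).
Total affine count: 8.
Full point count |E(F_11)| = 8 + 1 = 9.
Hasse bound: |9 − (11+1)| = |-3| = 3 ≤ 2√11 ≈ 6.6332 ✓.


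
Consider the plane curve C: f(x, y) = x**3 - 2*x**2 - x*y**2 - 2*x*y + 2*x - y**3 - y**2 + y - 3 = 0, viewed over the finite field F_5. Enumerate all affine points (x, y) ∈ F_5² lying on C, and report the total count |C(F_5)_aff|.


Affine F_5-points: {(1, 2), (1, 3), (2, 2), (4, 2), (4, 4)}; count = 5.

For each of the 25 pairs (x, y) ∈ F_5², evaluate f(x, y) mod 5. Record the zeros.
  x = 0: [0↦2, 1↦1, 2↦2, 3↦4, 4↦1]  zeros at y ∈ ∅
  x = 1: [0↦3, 1↦4, 2↦0, 3↦0, 4↦3]  zeros at y ∈ {2, 3}
  x = 2: [0↦1, 1↦4, 2↦0, 3↦3, 4↦2]  zeros at y ∈ {2}
  x = 3: [0↦2, 1↦2, 2↦3, 3↦4, 4↦4]  zeros at y ∈ ∅
  x = 4: [0↦2, 1↦4, 2↦0, 3↦4, 4↦0]  zeros at y ∈ {2, 4}
Collecting zeros: affine points = {(1, 2), (1, 3), (2, 2), (4, 2), (4, 4)}.
Total count |C(F_5)_aff| = 5.


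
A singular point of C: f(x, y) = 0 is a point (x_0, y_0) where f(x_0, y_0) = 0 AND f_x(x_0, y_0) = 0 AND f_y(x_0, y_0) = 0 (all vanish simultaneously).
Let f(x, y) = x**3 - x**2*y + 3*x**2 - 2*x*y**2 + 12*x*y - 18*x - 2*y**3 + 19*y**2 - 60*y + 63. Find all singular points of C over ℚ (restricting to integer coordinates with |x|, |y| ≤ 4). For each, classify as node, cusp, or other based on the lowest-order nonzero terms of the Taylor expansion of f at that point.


Singular points: {(0, 3)}; classification: cusp.

Compute partial derivatives:
  f_x = 3*x**2 - 2*x*y + 6*x - 2*y**2 + 12*y - 18.
  f_y = -x**2 - 4*x*y + 12*x - 6*y**2 + 38*y - 60.
Scan x_0 ∈ {−4, ..., 4}. For each x_0, f_y(x_0, y) is a polynomial in y; find its integer roots y ∈ {−4, ..., 4}, then test f_x and f at those candidates.
  x = -4: f_y(-4, y) = -6*y**2 + 54*y - 124; no integer root y with |y| ≤ 4.
  x = -3: f_y(-3, y) = -6*y**2 + 50*y - 105; no integer root y with |y| ≤ 4.
  x = -2: f_y(-2, y) = -6*y**2 + 46*y - 88; vanishes at y ∈ {4}. (-2, 4): f_x = 14 ≠ 0.
  x = -1: f_y(-1, y) = -6*y**2 + 42*y - 73; no integer root y with |y| ≤ 4.
  x = 0: f_y(0, y) = -6*y**2 + 38*y - 60; vanishes at y ∈ {3}. (0, 3): f_x = 0, f = 0 — SINGULAR.
  x = 1: f_y(1, y) = -6*y**2 + 34*y - 49; no integer root y with |y| ≤ 4.
  x = 2: f_y(2, y) = -6*y**2 + 30*y - 40; no integer root y with |y| ≤ 4.
  x = 3: f_y(3, y) = -6*y**2 + 26*y - 33; no integer root y with |y| ≤ 4.
  x = 4: f_y(4, y) = -6*y**2 + 22*y - 28; no integer root y with |y| ≤ 4.
Only singular point on the grid: (0, 3).
Classify: substitute x = 0 + u, y = 3 + v and expand: f = u**3 - u**2*v - 2*u*v**2 - 2*v**3 + v**2.
No constant or linear terms (consistent with a singular point). Quadratic part: v**2. Cubic part: u**3 - u**2*v - 2*u*v**2 - 2*v**3.
The quadratic part v**2 is a perfect square, so there is a single (double) tangent line v = 0, i.e. y = 3. Restricting the cubic part to that line (v = 0) leaves u**3 ≠ 0, so f is not divisible by v and the branch is v² ≈ -u**3 to lowest order — this is a cusp.
Classification: cusp.


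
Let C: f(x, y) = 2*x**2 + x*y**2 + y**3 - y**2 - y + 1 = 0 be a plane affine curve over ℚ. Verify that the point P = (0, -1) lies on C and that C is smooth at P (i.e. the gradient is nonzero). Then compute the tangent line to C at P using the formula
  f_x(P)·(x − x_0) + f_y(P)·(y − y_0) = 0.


Tangent line at P: x + 4*y + 4 = 0.

Step 1: f(0, -1) = 0, so P lies on C.
Step 2: partial derivatives
  f_x(x, y) = 4*x + y**2, f_y(x, y) = 2*x*y + 3*y**2 - 2*y - 1.
  f_x(P) = 1, f_y(P) = 4 (gradient nonzero, so P is smooth).
Step 3: tangent line at P: 1·(x − 0) + 4·(y − -1) = 0.
Expanding: x + 4*y + 4 = 0.


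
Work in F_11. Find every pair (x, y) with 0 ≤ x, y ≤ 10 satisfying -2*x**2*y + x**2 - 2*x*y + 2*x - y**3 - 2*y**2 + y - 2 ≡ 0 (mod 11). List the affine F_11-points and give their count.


Affine F_11-points: {(0, 3), (4, 0), (5, 0), (8, 3), (8, 7), (8, 10), (9, 4), (9, 6), (9, 10)}; count = 9.

For each of the 121 pairs (x, y) ∈ F_11², evaluate f(x, y) mod 11. Record the zeros.
  x = 0: [0↦9, 1↦7, 2↦6, 3↦0, 4↦5, 5↦4, 6↦2, 7↦4, 8↦4, 9↦7, 10↦7]  zeros at y ∈ {3}
  x = 1: [0↦1, 1↦6, 2↦1, 3↦2, 4↦3, 5↦9, 6↦3, 7↦1, 8↦8, 9↦7, 10↦3]  zeros at y ∈ ∅
  x = 2: [0↦6, 1↦3, 2↦1, 3↦5, 4↦9, 5↦7, 6↦4, 7↦5, 8↦4, 9↦6, 10↦5]  zeros at y ∈ ∅
  x = 3: [0↦2, 1↦9, 2↦6, 3↦9, 4↦1, 5↦9, 6↦5, 7↦5, 8↦3, 9↦4, 10↦2]  zeros at y ∈ ∅
  x = 4: [0↦0, 1↦2, 2↦5, 3↦3, 4↦1, 5↦4, 6↦6, 7↦1, 8↦5, 9↦1, 10↦5]  zeros at y ∈ {0}
  x = 5: [0↦0, 1↦4, 2↦9, 3↦9, 4↦9, 5↦3, 6↦7, 7↦4, 8↦10, 9↦8, 10↦3]  zeros at y ∈ {0}
  x = 6: [0↦2, 1↦4, 2↦7, 3↦5, 4↦3, 5↦6, 6↦8, 7↦3, 8↦7, 9↦3, 10↦7]  zeros at y ∈ ∅
  x = 7: [0↦6, 1↦2, 2↦10, 3↦2, 4↦5, 5↦2, 6↦9, 7↦9, 8↦7, 9↦8, 10↦6]  zeros at y ∈ ∅
  x = 8: [0↦1, 1↦9, 2↦7, 3↦0, 4↦4, 5↦2, 6↦10, 7↦0, 8↦10, 9↦1, 10↦0]  zeros at y ∈ {3, 7, 10}
  x = 9: [0↦9, 1↦3, 2↦9, 3↦10, 4↦0, 5↦6, 6↦0, 7↦9, 8↦5, 9↦4, 10↦0]  zeros at y ∈ {4, 6, 10}
  x = 10: [0↦8, 1↦6, 2↦5, 3↦10, 4↦4, 5↦3, 6↦1, 7↦3, 8↦3, 9↦6, 10↦6]  zeros at y ∈ ∅
Collecting zeros: affine points = {(0, 3), (4, 0), (5, 0), (8, 3), (8, 7), (8, 10), (9, 4), (9, 6), (9, 10)}.
Total count |C(F_11)_aff| = 9.


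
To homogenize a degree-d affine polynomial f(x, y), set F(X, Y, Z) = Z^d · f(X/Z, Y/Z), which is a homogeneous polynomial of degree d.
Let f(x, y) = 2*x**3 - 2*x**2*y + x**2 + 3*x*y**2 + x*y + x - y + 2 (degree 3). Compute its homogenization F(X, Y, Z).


F(X, Y, Z) = 2*X**3 - 2*X**2*Y + X**2*Z + 3*X*Y**2 + X*Y*Z + X*Z**2 - Y*Z**2 + 2*Z**3

deg(f) = 3.
Substitute x = X/Z, y = Y/Z into f, then multiply by Z^3.
  monomial 2·x^3·y^0 ↦ 2·X^3·Y^0·Z^0.
  monomial -2·x^2·y^1 ↦ -2·X^2·Y^1·Z^0.
  monomial 1·x^2·y^0 ↦ 1·X^2·Y^0·Z^1.
  monomial 3·x^1·y^2 ↦ 3·X^1·Y^2·Z^0.
  monomial 1·x^1·y^1 ↦ 1·X^1·Y^1·Z^1.
  monomial 1·x^1·y^0 ↦ 1·X^1·Y^0·Z^2.
  monomial -1·x^0·y^1 ↦ -1·X^0·Y^1·Z^2.
  monomial 2·x^0·y^0 ↦ 2·X^0·Y^0·Z^3.
Collecting: F(X, Y, Z) = 2*X**3 - 2*X**2*Y + X**2*Z + 3*X*Y**2 + X*Y*Z + X*Z**2 - Y*Z**2 + 2*Z**3.


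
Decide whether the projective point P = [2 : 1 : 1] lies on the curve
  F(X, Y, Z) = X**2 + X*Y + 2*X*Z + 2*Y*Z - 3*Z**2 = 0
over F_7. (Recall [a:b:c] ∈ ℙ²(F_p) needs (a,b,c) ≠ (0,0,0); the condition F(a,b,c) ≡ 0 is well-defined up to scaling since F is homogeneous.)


F(2,1,1) ≡ 2 (mod 7); P is NOT on the curve.

Evaluate F(2, 1, 1) term-by-term (mod 7).
  X**2 ↦ 1·4·1·1 = 4
  X*Y ↦ 1·2·1·1 = 2
  2*X*Z ↦ 2·2·1·1 = 4
  2*Y*Z ↦ 2·1·1·1 = 2
  -3*Z**2 ↦ -3·1·1·1 = -3
Sum: F(2, 1, 1) = (4) + (2) + (4) + (2) + (-3) = 9.
Reducing mod 7: 9 ≡ 2 (mod 7).
Since F(a, b, c) ≡ 2 ≠ 0 (mod 7), P does NOT lie on the curve.


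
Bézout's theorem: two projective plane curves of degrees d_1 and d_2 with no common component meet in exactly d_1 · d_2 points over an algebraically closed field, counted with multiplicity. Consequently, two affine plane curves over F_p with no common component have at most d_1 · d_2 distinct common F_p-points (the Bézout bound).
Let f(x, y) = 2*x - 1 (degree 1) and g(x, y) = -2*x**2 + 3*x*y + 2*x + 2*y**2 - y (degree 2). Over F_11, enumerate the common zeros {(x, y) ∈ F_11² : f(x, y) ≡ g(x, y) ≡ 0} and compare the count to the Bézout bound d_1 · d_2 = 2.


Common zeros: ∅; count = 0; Bézout bound = 2.

deg(f) = 1, deg(g) = 2, so Bézout bound = 2.
Scan x ∈ F_11. For each x, list the y ∈ F_11 with f(x, y) ≡ 0 and those with g(x, y) ≡ 0 (mod 11); the common zeros in that column are the intersection.
  x = 0: f ≡ 0 at y ∈ ∅; g ≡ 0 at y ∈ {0, 6}; common: ∅.
  x = 1: f ≡ 0 at y ∈ ∅; g ≡ 0 at y ∈ {0, 10}; common: ∅.
  x = 2: f ≡ 0 at y ∈ ∅; g ≡ 0 at y ∈ ∅; common: ∅.
  x = 3: f ≡ 0 at y ∈ ∅; g ≡ 0 at y ∈ ∅; common: ∅.
  x = 4: f ≡ 0 at y ∈ ∅; g ≡ 0 at y ∈ {1, 10}; common: ∅.
  x = 5: f ≡ 0 at y ∈ ∅; g ≡ 0 at y ∈ ∅; common: ∅.
  x = 6: f ≡ 0 at y ∈ {0, 1, 2, 3, 4, 5, 6, 7, 8, 9, 10}; g ≡ 0 at y ∈ ∅; common: ∅.
  x = 7: f ≡ 0 at y ∈ ∅; g ≡ 0 at y ∈ {5, 7}; common: ∅.
  x = 8: f ≡ 0 at y ∈ ∅; g ≡ 0 at y ∈ ∅; common: ∅.
  x = 9: f ≡ 0 at y ∈ ∅; g ≡ 0 at y ∈ ∅; common: ∅.
  x = 10: f ≡ 0 at y ∈ ∅; g ≡ 0 at y ∈ {6, 7}; common: ∅.
Collecting: common zeros = ∅, so the count is 0.
Comparison with the Bézout bound: 0 ≤ 2 = deg(f)·deg(g), as expected for curves with no common component (the affine F_11-count falls short of the bound because intersections may lie at infinity, over extension fields, or carry multiplicity).


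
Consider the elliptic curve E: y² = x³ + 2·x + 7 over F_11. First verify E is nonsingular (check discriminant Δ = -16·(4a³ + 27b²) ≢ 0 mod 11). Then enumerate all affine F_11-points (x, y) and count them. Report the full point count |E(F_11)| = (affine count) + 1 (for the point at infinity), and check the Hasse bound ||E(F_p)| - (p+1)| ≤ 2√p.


Affine points = {(6, 2), (6, 9), (7, 1), (7, 10), (10, 2), (10, 9)}; affine count = 6; |E(F_11)| = 7.

Discriminant check: Δ ∝ 4a³ + 27b² = 4·2³ + 27·7² = 4·8 + 27·49 ≡ 2 (mod 11). Nonzero ⇒ E is nonsingular.
For each x ∈ F_11, compute rhs = x³ + 2·x + 7 mod 11, then count y ∈ F_11 with y² ≡ rhs.
  x = 0: rhs = 7, matching y values: none (0 points).
  x = 1: rhs = 10, matching y values: none (0 points).
  x = 2: rhs = 8, matching y values: none (0 points).
  x = 3: rhs = 7, matching y values: none (0 points).
  x = 4: rhs = 2, matching y values: none (0 points).
  x = 5: rhs = 10, matching y values: none (0 points).
  x = 6: rhs = 4, matching y values: 2, 9 (2 points).
  x = 7: rhs = 1, matching y values: 1, 10 (2 points).
  x = 8: rhs = 7, matching y values: none (0 points).
  x = 9: rhs = 6, matching y values: none (0 points).
  x = 10: rhs = 4, matching y values: 2, 9 (2 points).
Total affine count: 6.
Full point count |E(F_11)| = 6 + 1 = 7.
Hasse bound: |7 − (11+1)| = |-5| = 5 ≤ 2√11 ≈ 6.6332 ✓.


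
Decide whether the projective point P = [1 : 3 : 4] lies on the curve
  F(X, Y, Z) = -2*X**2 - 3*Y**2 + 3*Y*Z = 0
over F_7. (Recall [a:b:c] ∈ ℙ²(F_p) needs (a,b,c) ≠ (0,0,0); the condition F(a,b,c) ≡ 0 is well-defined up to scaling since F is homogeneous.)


F(1,3,4) ≡ 0 (mod 7); P is on the curve.

Evaluate F(1, 3, 4) term-by-term (mod 7).
  -2*X**2 ↦ -2·1·1·1 = -2
  -3*Y**2 ↦ -3·1·9·1 = -27
  3*Y*Z ↦ 3·1·3·4 = 36
Sum: F(1, 3, 4) = (-2) + (-27) + (36) = 7.
Reducing mod 7: 7 ≡ 0 (mod 7).
Since F(a, b, c) ≡ 0 (mod 7), P lies on the curve.


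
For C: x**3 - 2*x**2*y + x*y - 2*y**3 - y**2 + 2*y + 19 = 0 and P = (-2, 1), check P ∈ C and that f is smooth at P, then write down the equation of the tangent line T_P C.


Tangent line at P: 21*x - 16*y + 58 = 0.

Step 1: f(-2, 1) = 0, so P lies on C.
Step 2: partial derivatives
  f_x(x, y) = 3*x**2 - 4*x*y + y, f_y(x, y) = -2*x**2 + x - 6*y**2 - 2*y + 2.
  f_x(P) = 21, f_y(P) = -16 (gradient nonzero, so P is smooth).
Step 3: tangent line at P: 21·(x − -2) + -16·(y − 1) = 0.
Expanding: 21*x - 16*y + 58 = 0.


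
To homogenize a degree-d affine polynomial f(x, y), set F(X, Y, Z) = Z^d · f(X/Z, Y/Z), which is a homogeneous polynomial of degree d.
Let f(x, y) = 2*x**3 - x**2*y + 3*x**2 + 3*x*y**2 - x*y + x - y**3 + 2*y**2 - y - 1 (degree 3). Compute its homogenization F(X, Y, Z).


F(X, Y, Z) = 2*X**3 - X**2*Y + 3*X**2*Z + 3*X*Y**2 - X*Y*Z + X*Z**2 - Y**3 + 2*Y**2*Z - Y*Z**2 - Z**3

deg(f) = 3.
Substitute x = X/Z, y = Y/Z into f, then multiply by Z^3.
  monomial 2·x^3·y^0 ↦ 2·X^3·Y^0·Z^0.
  monomial -1·x^2·y^1 ↦ -1·X^2·Y^1·Z^0.
  monomial 3·x^2·y^0 ↦ 3·X^2·Y^0·Z^1.
  monomial 3·x^1·y^2 ↦ 3·X^1·Y^2·Z^0.
  monomial -1·x^1·y^1 ↦ -1·X^1·Y^1·Z^1.
  monomial 1·x^1·y^0 ↦ 1·X^1·Y^0·Z^2.
  monomial -1·x^0·y^3 ↦ -1·X^0·Y^3·Z^0.
  monomial 2·x^0·y^2 ↦ 2·X^0·Y^2·Z^1.
  monomial -1·x^0·y^1 ↦ -1·X^0·Y^1·Z^2.
  monomial -1·x^0·y^0 ↦ -1·X^0·Y^0·Z^3.
Collecting: F(X, Y, Z) = 2*X**3 - X**2*Y + 3*X**2*Z + 3*X*Y**2 - X*Y*Z + X*Z**2 - Y**3 + 2*Y**2*Z - Y*Z**2 - Z**3.


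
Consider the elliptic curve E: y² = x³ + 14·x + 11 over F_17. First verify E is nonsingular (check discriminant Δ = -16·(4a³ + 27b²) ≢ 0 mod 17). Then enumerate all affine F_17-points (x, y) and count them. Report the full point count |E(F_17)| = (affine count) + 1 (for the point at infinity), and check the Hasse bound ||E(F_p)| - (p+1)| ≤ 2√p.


Affine points = {(1, 3), (1, 14), (2, 8), (2, 9), (5, 6), (5, 11), (9, 4), (9, 13), (11, 0), (15, 3), (15, 14), (16, 8), (16, 9)}; affine count = 13; |E(F_17)| = 14.

Discriminant check: Δ ∝ 4a³ + 27b² = 4·14³ + 27·11² = 4·2744 + 27·121 ≡ 14 (mod 17). Nonzero ⇒ E is nonsingular.
For each x ∈ F_17, compute rhs = x³ + 14·x + 11 mod 17, then count y ∈ F_17 with y² ≡ rhs.
  x = 0: rhs = 11, matching y values: none (0 points).
  x = 1: rhs = 9, matching y values: 3, 14 (2 points).
  x = 2: rhs = 13, matching y values: 8, 9 (2 points).
  x = 3: rhs = 12, matching y values: none (0 points).
  x = 4: rhs = 12, matching y values: none (0 points).
  x = 5: rhs = 2, matching y values: 6, 11 (2 points).
  x = 6: rhs = 5, matching y values: none (0 points).
  x = 7: rhs = 10, matching y values: none (0 points).
  x = 8: rhs = 6, matching y values: none (0 points).
  x = 9: rhs = 16, matching y values: 4, 13 (2 points).
  x = 10: rhs = 12, matching y values: none (0 points).
  x = 11: rhs = 0, matching y values: 0 (1 points).
  x = 12: rhs = 3, matching y values: none (0 points).
  x = 13: rhs = 10, matching y values: none (0 points).
  x = 14: rhs = 10, matching y values: none (0 points).
  x = 15: rhs = 9, matching y values: 3, 14 (2 points).
  x = 16: rhs = 13, matching y values: 8, 9 (2 points).
Total affine count: 13.
Full point count |E(F_17)| = 13 + 1 = 14.
Hasse bound: |14 − (17+1)| = |-4| = 4 ≤ 2√17 ≈ 8.2462 ✓.


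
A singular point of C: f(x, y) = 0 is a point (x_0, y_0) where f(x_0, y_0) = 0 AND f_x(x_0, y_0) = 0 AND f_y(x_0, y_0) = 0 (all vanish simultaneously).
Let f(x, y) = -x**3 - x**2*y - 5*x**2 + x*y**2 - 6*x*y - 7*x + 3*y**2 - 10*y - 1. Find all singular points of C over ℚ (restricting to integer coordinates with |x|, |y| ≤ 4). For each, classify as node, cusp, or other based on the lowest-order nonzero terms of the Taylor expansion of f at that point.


Singular points: {(-2, 1)}; classification: cusp.

Compute partial derivatives:
  f_x = -3*x**2 - 2*x*y - 10*x + y**2 - 6*y - 7.
  f_y = -x**2 + 2*x*y - 6*x + 6*y - 10.
Scan x_0 ∈ {−4, ..., 4}. For each x_0, f_y(x_0, y) is a polynomial in y; find its integer roots y ∈ {−4, ..., 4}, then test f_x and f at those candidates.
  x = -4: f_y(-4, y) = -2*y - 2; vanishes at y ∈ {-1}. (-4, -1): f_x = -16 ≠ 0.
  x = -3: f_y(-3, y) = -1; no integer root y with |y| ≤ 4.
  x = -2: f_y(-2, y) = 2*y - 2; vanishes at y ∈ {1}. (-2, 1): f_x = 0, f = 0 — SINGULAR.
  x = -1: f_y(-1, y) = 4*y - 5; no integer root y with |y| ≤ 4.
  x = 0: f_y(0, y) = 6*y - 10; no integer root y with |y| ≤ 4.
  x = 1: f_y(1, y) = 8*y - 17; no integer root y with |y| ≤ 4.
  x = 2: f_y(2, y) = 10*y - 26; no integer root y with |y| ≤ 4.
  x = 3: f_y(3, y) = 12*y - 37; no integer root y with |y| ≤ 4.
  x = 4: f_y(4, y) = 14*y - 50; no integer root y with |y| ≤ 4.
Only singular point on the grid: (-2, 1).
Classify: substitute x = -2 + u, y = 1 + v and expand: f = -u**3 - u**2*v + u*v**2 + v**2.
No constant or linear terms (consistent with a singular point). Quadratic part: v**2. Cubic part: -u**3 - u**2*v + u*v**2.
The quadratic part v**2 is a perfect square, so there is a single (double) tangent line v = 0, i.e. y = 1. Restricting the cubic part to that line (v = 0) leaves -u**3 ≠ 0, so f is not divisible by v and the branch is v² ≈ u**3 to lowest order — this is a cusp.
Classification: cusp.
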